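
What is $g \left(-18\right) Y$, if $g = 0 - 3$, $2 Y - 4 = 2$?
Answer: $162$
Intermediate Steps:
$Y = 3$ ($Y = 2 + \frac{1}{2} \cdot 2 = 2 + 1 = 3$)
$g = -3$
$g \left(-18\right) Y = \left(-3\right) \left(-18\right) 3 = 54 \cdot 3 = 162$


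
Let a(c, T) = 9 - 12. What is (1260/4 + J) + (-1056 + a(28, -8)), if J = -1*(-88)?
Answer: -656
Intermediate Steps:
a(c, T) = -3
J = 88
(1260/4 + J) + (-1056 + a(28, -8)) = (1260/4 + 88) + (-1056 - 3) = (1260*(¼) + 88) - 1059 = (315 + 88) - 1059 = 403 - 1059 = -656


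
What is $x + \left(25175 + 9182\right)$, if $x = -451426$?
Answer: $-417069$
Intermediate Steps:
$x + \left(25175 + 9182\right) = -451426 + \left(25175 + 9182\right) = -451426 + 34357 = -417069$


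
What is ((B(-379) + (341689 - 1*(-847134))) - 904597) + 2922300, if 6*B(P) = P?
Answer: 19238777/6 ≈ 3.2065e+6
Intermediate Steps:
B(P) = P/6
((B(-379) + (341689 - 1*(-847134))) - 904597) + 2922300 = (((⅙)*(-379) + (341689 - 1*(-847134))) - 904597) + 2922300 = ((-379/6 + (341689 + 847134)) - 904597) + 2922300 = ((-379/6 + 1188823) - 904597) + 2922300 = (7132559/6 - 904597) + 2922300 = 1704977/6 + 2922300 = 19238777/6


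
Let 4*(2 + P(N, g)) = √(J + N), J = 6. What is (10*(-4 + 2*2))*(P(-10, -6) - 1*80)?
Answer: 0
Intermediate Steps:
P(N, g) = -2 + √(6 + N)/4
(10*(-4 + 2*2))*(P(-10, -6) - 1*80) = (10*(-4 + 2*2))*((-2 + √(6 - 10)/4) - 1*80) = (10*(-4 + 4))*((-2 + √(-4)/4) - 80) = (10*0)*((-2 + (2*I)/4) - 80) = 0*((-2 + I/2) - 80) = 0*(-82 + I/2) = 0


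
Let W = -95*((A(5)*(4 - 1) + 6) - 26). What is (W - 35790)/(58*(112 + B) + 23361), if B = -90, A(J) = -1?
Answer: -33605/24637 ≈ -1.3640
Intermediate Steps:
W = 2185 (W = -95*((-(4 - 1) + 6) - 26) = -95*((-1*3 + 6) - 26) = -95*((-3 + 6) - 26) = -95*(3 - 26) = -95*(-23) = 2185)
(W - 35790)/(58*(112 + B) + 23361) = (2185 - 35790)/(58*(112 - 90) + 23361) = -33605/(58*22 + 23361) = -33605/(1276 + 23361) = -33605/24637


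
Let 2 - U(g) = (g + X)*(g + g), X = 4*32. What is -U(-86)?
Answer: -7226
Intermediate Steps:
X = 128
U(g) = 2 - 2*g*(128 + g) (U(g) = 2 - (g + 128)*(g + g) = 2 - (128 + g)*2*g = 2 - 2*g*(128 + g))
-U(-86) = -(2 - 256*(-86) - 2*(-86)**2) = -(2 + 22016 - 2*7396) = -(2 + 22016 - 14792) = -1*7226 = -7226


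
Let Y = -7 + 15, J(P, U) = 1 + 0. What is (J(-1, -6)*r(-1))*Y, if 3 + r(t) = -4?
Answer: -56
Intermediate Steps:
r(t) = -7 (r(t) = -3 - 4 = -7)
J(P, U) = 1
Y = 8
(J(-1, -6)*r(-1))*Y = (1*(-7))*8 = -7*8 = -56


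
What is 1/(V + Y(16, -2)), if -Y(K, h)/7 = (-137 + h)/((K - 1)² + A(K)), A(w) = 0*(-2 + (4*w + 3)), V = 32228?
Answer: 225/7252273 ≈ 3.1025e-5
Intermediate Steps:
A(w) = 0 (A(w) = 0*(-2 + (3 + 4*w)) = 0*(1 + 4*w) = 0)
Y(K, h) = -7*(-137 + h)/(-1 + K)² (Y(K, h) = -7*(-137 + h)/((K - 1)² + 0) = -7*(-137 + h)/((-1 + K)² + 0) = -7*(-137 + h)/((-1 + K)²) = -7*(-137 + h)/(-1 + K)²)
1/(V + Y(16, -2)) = 1/(32228 + 7*(137 - 1*(-2))/(-1 + 16)²) = 1/(32228 + 7*(137 + 2)/15²) = 1/(32228 + 7*(1/225)*139) = 1/(32228 + 973/225) = 1/(7252273/225) = 225/7252273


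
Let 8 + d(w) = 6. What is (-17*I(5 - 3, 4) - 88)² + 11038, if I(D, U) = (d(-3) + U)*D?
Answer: 35374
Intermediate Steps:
d(w) = -2 (d(w) = -8 + 6 = -2)
I(D, U) = D*(-2 + U) (I(D, U) = (-2 + U)*D = D*(-2 + U))
(-17*I(5 - 3, 4) - 88)² + 11038 = (-17*(5 - 3)*(-2 + 4) - 88)² + 11038 = (-34*2 - 88)² + 11038 = (-17*4 - 88)² + 11038 = (-68 - 88)² + 11038 = (-156)² + 11038 = 24336 + 11038 = 35374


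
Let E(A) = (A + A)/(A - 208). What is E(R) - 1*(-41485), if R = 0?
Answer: 41485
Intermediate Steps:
E(A) = 2*A/(-208 + A) (E(A) = (2*A)/(-208 + A) = 2*A/(-208 + A))
E(R) - 1*(-41485) = 2*0/(-208 + 0) - 1*(-41485) = 2*0/(-208) + 41485 = 2*0*(-1/208) + 41485 = 0 + 41485 = 41485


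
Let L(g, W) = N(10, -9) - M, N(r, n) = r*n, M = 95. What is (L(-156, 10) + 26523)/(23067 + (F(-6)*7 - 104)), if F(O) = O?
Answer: 26338/22921 ≈ 1.1491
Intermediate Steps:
N(r, n) = n*r
L(g, W) = -185 (L(g, W) = -9*10 - 1*95 = -90 - 95 = -185)
(L(-156, 10) + 26523)/(23067 + (F(-6)*7 - 104)) = (-185 + 26523)/(23067 + (-6*7 - 104)) = 26338/(23067 + (-42 - 104)) = 26338/(23067 - 146) = 26338/22921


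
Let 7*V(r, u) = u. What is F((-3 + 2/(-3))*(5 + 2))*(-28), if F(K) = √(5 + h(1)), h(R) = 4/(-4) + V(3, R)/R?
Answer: -4*√203 ≈ -56.991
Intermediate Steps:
V(r, u) = u/7
h(R) = -6/7 (h(R) = 4/(-4) + (R/7)/R = 4*(-¼) + ⅐ = -1 + ⅐ = -6/7)
F(K) = √203/7 (F(K) = √(5 - 6/7) = √(29/7) = √203/7)
F((-3 + 2/(-3))*(5 + 2))*(-28) = (√203/7)*(-28) = -4*√203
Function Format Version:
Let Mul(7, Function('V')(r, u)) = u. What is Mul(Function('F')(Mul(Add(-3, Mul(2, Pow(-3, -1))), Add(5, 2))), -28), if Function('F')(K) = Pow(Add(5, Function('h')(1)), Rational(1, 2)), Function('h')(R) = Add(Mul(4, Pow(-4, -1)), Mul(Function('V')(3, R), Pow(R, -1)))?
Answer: Mul(-4, Pow(203, Rational(1, 2))) ≈ -56.991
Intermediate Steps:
Function('V')(r, u) = Mul(Rational(1, 7), u)
Function('h')(R) = Rational(-6, 7) (Function('h')(R) = Add(Mul(4, Pow(-4, -1)), Mul(Mul(Rational(1, 7), R), Pow(R, -1))) = Add(Mul(4, Rational(-1, 4)), Rational(1, 7)) = Add(-1, Rational(1, 7)) = Rational(-6, 7))
Function('F')(K) = Mul(Rational(1, 7), Pow(203, Rational(1, 2))) (Function('F')(K) = Pow(Add(5, Rational(-6, 7)), Rational(1, 2)) = Pow(Rational(29, 7), Rational(1, 2)) = Mul(Rational(1, 7), Pow(203, Rational(1, 2))))
Mul(Function('F')(Mul(Add(-3, Mul(2, Pow(-3, -1))), Add(5, 2))), -28) = Mul(Mul(Rational(1, 7), Pow(203, Rational(1, 2))), -28) = Mul(-4, Pow(203, Rational(1, 2)))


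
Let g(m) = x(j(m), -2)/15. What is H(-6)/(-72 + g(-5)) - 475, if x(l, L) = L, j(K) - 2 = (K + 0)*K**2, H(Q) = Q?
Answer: -256930/541 ≈ -474.92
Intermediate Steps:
j(K) = 2 + K**3 (j(K) = 2 + (K + 0)*K**2 = 2 + K*K**2 = 2 + K**3)
g(m) = -2/15
H(-6)/(-72 + g(-5)) - 475 = -6/(-72 - 2/15) - 475 = -6/(-1082/15) - 475 = -6*(-15/1082) - 475 = 45/541 - 475 = -256930/541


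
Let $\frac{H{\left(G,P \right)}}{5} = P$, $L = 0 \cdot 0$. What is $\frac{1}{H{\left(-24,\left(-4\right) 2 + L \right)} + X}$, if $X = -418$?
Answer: $- \frac{1}{458} \approx -0.0021834$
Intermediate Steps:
$L = 0$
$H{\left(G,P \right)} = 5 P$
$\frac{1}{H{\left(-24,\left(-4\right) 2 + L \right)} + X} = \frac{1}{5 \left(\left(-4\right) 2 + 0\right) - 418} = \frac{1}{5 \left(-8 + 0\right) - 418} = \frac{1}{5 \left(-8\right) - 418} = \frac{1}{-40 - 418} = \frac{1}{-458} = - \frac{1}{458}$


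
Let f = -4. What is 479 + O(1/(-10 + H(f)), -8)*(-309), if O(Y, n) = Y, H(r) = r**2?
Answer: 855/2 ≈ 427.50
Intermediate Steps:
479 + O(1/(-10 + H(f)), -8)*(-309) = 479 - 309/(-10 + (-4)**2) = 479 - 309/(-10 + 16) = 479 - 309/6 = 479 + (1/6)*(-309) = 479 - 103/2 = 855/2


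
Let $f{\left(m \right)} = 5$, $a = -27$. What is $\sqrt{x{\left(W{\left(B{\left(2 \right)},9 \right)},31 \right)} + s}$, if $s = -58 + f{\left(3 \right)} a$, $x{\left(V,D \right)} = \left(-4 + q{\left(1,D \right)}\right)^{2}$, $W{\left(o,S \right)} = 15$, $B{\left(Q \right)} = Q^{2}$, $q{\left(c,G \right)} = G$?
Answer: $2 \sqrt{134} \approx 23.152$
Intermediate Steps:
$x{\left(V,D \right)} = \left(-4 + D\right)^{2}$
$s = -193$ ($s = -58 + 5 \left(-27\right) = -58 - 135 = -193$)
$\sqrt{x{\left(W{\left(B{\left(2 \right)},9 \right)},31 \right)} + s} = \sqrt{\left(-4 + 31\right)^{2} - 193} = \sqrt{27^{2} - 193} = \sqrt{729 - 193} = \sqrt{536} = 2 \sqrt{134}$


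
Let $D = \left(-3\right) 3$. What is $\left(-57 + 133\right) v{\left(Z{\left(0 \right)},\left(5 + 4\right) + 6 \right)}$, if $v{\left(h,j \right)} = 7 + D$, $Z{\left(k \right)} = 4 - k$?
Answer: $-152$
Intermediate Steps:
$D = -9$
$v{\left(h,j \right)} = -2$ ($v{\left(h,j \right)} = 7 - 9 = -2$)
$\left(-57 + 133\right) v{\left(Z{\left(0 \right)},\left(5 + 4\right) + 6 \right)} = \left(-57 + 133\right) \left(-2\right) = 76 \left(-2\right) = -152$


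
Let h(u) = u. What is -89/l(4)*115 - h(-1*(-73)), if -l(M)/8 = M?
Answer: 7899/32 ≈ 246.84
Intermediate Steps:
l(M) = -8*M
-89/l(4)*115 - h(-1*(-73)) = -89/((-8*4))*115 - (-1)*(-73) = -89/(-32)*115 - 1*73 = -89*(-1/32)*115 - 73 = (89/32)*115 - 73 = 10235/32 - 73 = 7899/32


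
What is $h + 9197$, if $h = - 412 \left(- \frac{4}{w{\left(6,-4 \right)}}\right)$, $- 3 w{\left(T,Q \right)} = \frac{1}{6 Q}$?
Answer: $127853$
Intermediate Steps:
$w{\left(T,Q \right)} = - \frac{1}{18 Q}$ ($w{\left(T,Q \right)} = - \frac{\frac{1}{6} \frac{1}{Q}}{3} = - \frac{1}{18 Q}$)
$h = 118656$ ($h = - 412 \left(- \frac{4}{\left(- \frac{1}{18}\right) \frac{1}{-4}}\right) = - 412 \left(- \frac{4}{\left(- \frac{1}{18}\right) \left(- \frac{1}{4}\right)}\right) = - 412 \left(- 4 \frac{1}{\frac{1}{72}}\right) = - 412 \left(\left(-4\right) 72\right) = \left(-412\right) \left(-288\right) = 118656$)
$h + 9197 = 118656 + 9197 = 127853$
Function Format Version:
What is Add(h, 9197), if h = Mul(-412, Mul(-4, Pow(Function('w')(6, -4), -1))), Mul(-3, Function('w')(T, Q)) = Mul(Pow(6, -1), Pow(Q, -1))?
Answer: 127853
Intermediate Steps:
Function('w')(T, Q) = Mul(Rational(-1, 18), Pow(Q, -1)) (Function('w')(T, Q) = Mul(Rational(-1, 3), Mul(Pow(6, -1), Pow(Q, -1))) = Mul(Rational(-1, 3), Mul(Rational(1, 6), Pow(Q, -1))) = Mul(Rational(-1, 18), Pow(Q, -1)))
h = 118656 (h = Mul(-412, Mul(-4, Pow(Mul(Rational(-1, 18), Pow(-4, -1)), -1))) = Mul(-412, Mul(-4, Pow(Mul(Rational(-1, 18), Rational(-1, 4)), -1))) = Mul(-412, Mul(-4, Pow(Rational(1, 72), -1))) = Mul(-412, Mul(-4, 72)) = Mul(-412, -288) = 118656)
Add(h, 9197) = Add(118656, 9197) = 127853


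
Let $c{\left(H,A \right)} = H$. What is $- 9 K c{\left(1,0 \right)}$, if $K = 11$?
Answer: $-99$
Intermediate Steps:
$- 9 K c{\left(1,0 \right)} = \left(-9\right) 11 \cdot 1 = \left(-99\right) 1 = -99$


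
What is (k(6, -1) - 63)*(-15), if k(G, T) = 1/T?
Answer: 960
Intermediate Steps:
(k(6, -1) - 63)*(-15) = (1/(-1) - 63)*(-15) = (-1 - 63)*(-15) = -64*(-15) = 960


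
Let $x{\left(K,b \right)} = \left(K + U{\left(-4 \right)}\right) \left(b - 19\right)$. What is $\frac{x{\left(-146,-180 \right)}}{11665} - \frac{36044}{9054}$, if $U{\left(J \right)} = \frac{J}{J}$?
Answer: $- \frac{15920009}{10561491} \approx -1.5074$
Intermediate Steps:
$U{\left(J \right)} = 1$
$x{\left(K,b \right)} = \left(1 + K\right) \left(-19 + b\right)$ ($x{\left(K,b \right)} = \left(K + 1\right) \left(b - 19\right) = \left(1 + K\right) \left(-19 + b\right)$)
$\frac{x{\left(-146,-180 \right)}}{11665} - \frac{36044}{9054} = \frac{-19 - 180 - -2774 - -26280}{11665} - \frac{36044}{9054} = \left(-19 - 180 + 2774 + 26280\right) \frac{1}{11665} - \frac{18022}{4527} = 28855 \cdot \frac{1}{11665} - \frac{18022}{4527} = \frac{5771}{2333} - \frac{18022}{4527} = - \frac{15920009}{10561491}$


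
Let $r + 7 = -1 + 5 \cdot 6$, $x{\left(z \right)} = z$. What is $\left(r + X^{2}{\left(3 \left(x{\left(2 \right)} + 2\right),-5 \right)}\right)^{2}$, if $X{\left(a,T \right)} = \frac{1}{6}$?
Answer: $\frac{628849}{1296} \approx 485.22$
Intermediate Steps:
$X{\left(a,T \right)} = \frac{1}{6}$
$r = 22$ ($r = -7 + \left(-1 + 5 \cdot 6\right) = -7 + \left(-1 + 30\right) = -7 + 29 = 22$)
$\left(r + X^{2}{\left(3 \left(x{\left(2 \right)} + 2\right),-5 \right)}\right)^{2} = \left(22 + \left(\frac{1}{6}\right)^{2}\right)^{2} = \left(22 + \frac{1}{36}\right)^{2} = \left(\frac{793}{36}\right)^{2} = \frac{628849}{1296}$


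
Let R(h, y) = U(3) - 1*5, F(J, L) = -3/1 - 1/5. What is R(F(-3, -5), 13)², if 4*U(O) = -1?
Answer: 441/16 ≈ 27.563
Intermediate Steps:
U(O) = -¼ (U(O) = (¼)*(-1) = -¼)
F(J, L) = -16/5 (F(J, L) = -3*1 - 1*⅕ = -3 - ⅕ = -16/5)
R(h, y) = -21/4 (R(h, y) = -¼ - 1*5 = -¼ - 5 = -21/4)
R(F(-3, -5), 13)² = (-21/4)² = 441/16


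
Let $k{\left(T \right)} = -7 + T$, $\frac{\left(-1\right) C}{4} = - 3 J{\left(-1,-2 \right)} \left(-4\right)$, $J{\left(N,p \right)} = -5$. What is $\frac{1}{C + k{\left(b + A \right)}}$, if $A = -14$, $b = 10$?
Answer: $\frac{1}{229} \approx 0.0043668$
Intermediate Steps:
$C = 240$ ($C = - 4 \left(-3\right) \left(-5\right) \left(-4\right) = - 4 \cdot 15 \left(-4\right) = \left(-4\right) \left(-60\right) = 240$)
$\frac{1}{C + k{\left(b + A \right)}} = \frac{1}{240 + \left(-7 + \left(10 - 14\right)\right)} = \frac{1}{240 - 11} = \frac{1}{229}$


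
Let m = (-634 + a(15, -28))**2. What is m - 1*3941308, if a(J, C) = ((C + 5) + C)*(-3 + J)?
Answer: -2388792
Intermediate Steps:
a(J, C) = (-3 + J)*(5 + 2*C) (a(J, C) = ((5 + C) + C)*(-3 + J) = (5 + 2*C)*(-3 + J) = (-3 + J)*(5 + 2*C))
m = 1552516 (m = (-634 + (-15 - 6*(-28) + 5*15 + 2*(-28)*15))**2 = (-634 + (-15 + 168 + 75 - 840))**2 = (-634 - 612)**2 = (-1246)**2 = 1552516)
m - 1*3941308 = 1552516 - 1*3941308 = 1552516 - 3941308 = -2388792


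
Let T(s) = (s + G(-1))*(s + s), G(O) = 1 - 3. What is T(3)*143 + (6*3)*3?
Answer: 912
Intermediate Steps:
G(O) = -2
T(s) = 2*s*(-2 + s) (T(s) = (s - 2)*(s + s) = (-2 + s)*(2*s) = 2*s*(-2 + s))
T(3)*143 + (6*3)*3 = (2*3*(-2 + 3))*143 + (6*3)*3 = (2*3*1)*143 + 18*3 = 6*143 + 54 = 858 + 54 = 912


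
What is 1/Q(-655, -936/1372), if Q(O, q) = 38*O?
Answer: -1/24890 ≈ -4.0177e-5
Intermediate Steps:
1/Q(-655, -936/1372) = 1/(38*(-655)) = 1/(-24890) = -1/24890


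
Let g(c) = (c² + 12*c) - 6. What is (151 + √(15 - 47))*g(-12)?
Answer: -906 - 24*I*√2 ≈ -906.0 - 33.941*I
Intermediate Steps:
g(c) = -6 + c² + 12*c
(151 + √(15 - 47))*g(-12) = (151 + √(15 - 47))*(-6 + (-12)² + 12*(-12)) = (151 + √(-32))*(-6 + 144 - 144) = (151 + 4*I*√2)*(-6) = -906 - 24*I*√2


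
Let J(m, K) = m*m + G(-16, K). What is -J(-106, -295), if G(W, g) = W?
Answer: -11220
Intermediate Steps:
J(m, K) = -16 + m² (J(m, K) = m*m - 16 = m² - 16 = -16 + m²)
-J(-106, -295) = -(-16 + (-106)²) = -(-16 + 11236) = -1*11220 = -11220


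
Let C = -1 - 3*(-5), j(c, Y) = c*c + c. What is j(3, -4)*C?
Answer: 168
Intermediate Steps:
j(c, Y) = c + c**2 (j(c, Y) = c**2 + c = c + c**2)
C = 14 (C = -1 + 15 = 14)
j(3, -4)*C = (3*(1 + 3))*14 = (3*4)*14 = 12*14 = 168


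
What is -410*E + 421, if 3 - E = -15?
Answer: -6959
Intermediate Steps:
E = 18 (E = 3 - 1*(-15) = 3 + 15 = 18)
-410*E + 421 = -410*18 + 421 = -7380 + 421 = -6959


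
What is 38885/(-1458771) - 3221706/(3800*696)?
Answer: -800429055221/643026256800 ≈ -1.2448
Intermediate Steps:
38885/(-1458771) - 3221706/(3800*696) = 38885*(-1/1458771) - 3221706/2644800 = -38885/1458771 - 3221706*1/2644800 = -38885/1458771 - 536951/440800 = -800429055221/643026256800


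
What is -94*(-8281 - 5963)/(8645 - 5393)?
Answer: 111578/271 ≈ 411.73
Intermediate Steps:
-94*(-8281 - 5963)/(8645 - 5393) = -(-1338936)/3252 = -94*(-1187/271) = 111578/271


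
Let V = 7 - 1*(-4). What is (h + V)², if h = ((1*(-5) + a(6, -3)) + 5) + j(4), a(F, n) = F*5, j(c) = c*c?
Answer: 3249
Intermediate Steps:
j(c) = c²
a(F, n) = 5*F
h = 46 (h = ((1*(-5) + 5*6) + 5) + 4² = ((-5 + 30) + 5) + 16 = (25 + 5) + 16 = 30 + 16 = 46)
V = 11 (V = 7 + 4 = 11)
(h + V)² = (46 + 11)² = 57² = 3249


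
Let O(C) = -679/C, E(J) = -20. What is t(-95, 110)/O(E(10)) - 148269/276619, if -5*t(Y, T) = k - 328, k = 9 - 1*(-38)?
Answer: 30035015/26832043 ≈ 1.1194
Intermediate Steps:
k = 47 (k = 9 + 38 = 47)
t(Y, T) = 281/5 (t(Y, T) = -(47 - 328)/5 = -⅕*(-281) = 281/5)
t(-95, 110)/O(E(10)) - 148269/276619 = 281/(5*((-679/(-20)))) - 148269/276619 = 281/(5*((-679*(-1/20)))) - 148269*1/276619 = 281/(5*(679/20)) - 148269/276619 = (281/5)*(20/679) - 148269/276619 = 1124/679 - 148269/276619 = 30035015/26832043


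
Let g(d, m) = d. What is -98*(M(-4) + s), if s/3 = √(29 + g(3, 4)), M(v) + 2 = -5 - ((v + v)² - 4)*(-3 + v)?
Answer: -40474 - 1176*√2 ≈ -42137.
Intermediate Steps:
M(v) = -7 - (-4 + 4*v²)*(-3 + v) (M(v) = -2 + (-5 - ((v + v)² - 4)*(-3 + v)) = -2 + (-5 - ((2*v)² - 4)*(-3 + v)) = -2 + (-5 - (4*v² - 4)*(-3 + v)) = -2 + (-5 - (-4 + 4*v²)*(-3 + v)) = -7 - (-4 + 4*v²)*(-3 + v))
s = 12*√2 (s = 3*√(29 + 3) = 3*√32 = 3*(4*√2) = 12*√2 ≈ 16.971)
-98*(M(-4) + s) = -98*((-19 - 4*(-4)³ + 4*(-4) + 12*(-4)²) + 12*√2) = -98*((-19 - 4*(-64) - 16 + 12*16) + 12*√2) = -98*((-19 + 256 - 16 + 192) + 12*√2) = -98*(413 + 12*√2) = -40474 - 1176*√2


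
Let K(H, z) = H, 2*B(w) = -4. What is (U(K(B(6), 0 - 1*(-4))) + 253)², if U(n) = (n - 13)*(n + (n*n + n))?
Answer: 64009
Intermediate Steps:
B(w) = -2 (B(w) = (½)*(-4) = -2)
U(n) = (-13 + n)*(n² + 2*n) (U(n) = (-13 + n)*(n + (n² + n)) = (-13 + n)*(n + (n + n²)) = (-13 + n)*(n² + 2*n))
(U(K(B(6), 0 - 1*(-4))) + 253)² = (-2*(-26 + (-2)² - 11*(-2)) + 253)² = (-2*(-26 + 4 + 22) + 253)² = (-2*0 + 253)² = (0 + 253)² = 253² = 64009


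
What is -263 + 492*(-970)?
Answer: -477503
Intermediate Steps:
-263 + 492*(-970) = -263 - 477240 = -477503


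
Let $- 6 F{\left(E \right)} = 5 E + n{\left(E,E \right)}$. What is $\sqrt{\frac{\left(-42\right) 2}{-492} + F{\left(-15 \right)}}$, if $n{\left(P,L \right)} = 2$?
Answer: $\frac{\sqrt{746610}}{246} \approx 3.5125$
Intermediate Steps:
$F{\left(E \right)} = - \frac{1}{3} - \frac{5 E}{6}$ ($F{\left(E \right)} = - \frac{5 E + 2}{6} = - \frac{2 + 5 E}{6} = - \frac{1}{3} - \frac{5 E}{6}$)
$\sqrt{\frac{\left(-42\right) 2}{-492} + F{\left(-15 \right)}} = \sqrt{\frac{\left(-42\right) 2}{-492} - - \frac{73}{6}} = \sqrt{\left(-84\right) \left(- \frac{1}{492}\right) + \left(- \frac{1}{3} + \frac{25}{2}\right)} = \sqrt{\frac{7}{41} + \frac{73}{6}} = \sqrt{\frac{3035}{246}} = \frac{\sqrt{746610}}{246}$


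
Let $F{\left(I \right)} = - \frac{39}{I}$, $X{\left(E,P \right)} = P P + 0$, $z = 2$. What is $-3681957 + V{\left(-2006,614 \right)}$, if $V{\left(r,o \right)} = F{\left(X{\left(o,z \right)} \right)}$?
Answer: $- \frac{14727867}{4} \approx -3.682 \cdot 10^{6}$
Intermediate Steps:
$X{\left(E,P \right)} = P^{2}$ ($X{\left(E,P \right)} = P^{2} + 0 = P^{2}$)
$V{\left(r,o \right)} = - \frac{39}{4}$ ($V{\left(r,o \right)} = - \frac{39}{2^{2}} = - \frac{39}{4}$)
$-3681957 + V{\left(-2006,614 \right)} = -3681957 - \frac{39}{4} = - \frac{14727867}{4}$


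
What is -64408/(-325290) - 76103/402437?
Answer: 83186959/9350623695 ≈ 0.0088964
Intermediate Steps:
-64408/(-325290) - 76103/402437 = -64408*(-1/325290) - 76103*1/402437 = 32204/162645 - 76103/402437 = 83186959/9350623695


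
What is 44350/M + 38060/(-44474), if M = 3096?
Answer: 463647035/34422876 ≈ 13.469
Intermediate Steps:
44350/M + 38060/(-44474) = 44350/3096 + 38060/(-44474) = 44350*(1/3096) + 38060*(-1/44474) = 22175/1548 - 19030/22237 = 463647035/34422876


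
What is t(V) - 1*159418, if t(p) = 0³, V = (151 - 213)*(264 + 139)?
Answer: -159418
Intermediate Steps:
V = -24986 (V = -62*403 = -24986)
t(p) = 0
t(V) - 1*159418 = 0 - 1*159418 = 0 - 159418 = -159418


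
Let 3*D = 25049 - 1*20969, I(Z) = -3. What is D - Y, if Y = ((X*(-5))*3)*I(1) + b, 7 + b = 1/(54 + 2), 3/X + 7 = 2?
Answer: 78063/56 ≈ 1394.0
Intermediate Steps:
X = -⅗ (X = 3/(-7 + 2) = 3/(-5) = 3*(-⅕) = -⅗ ≈ -0.60000)
b = -391/56 (b = -7 + 1/(54 + 2) = -7 + 1/56 = -391/56 ≈ -6.9821)
D = 1360 (D = (25049 - 1*20969)/3 = (25049 - 20969)/3 = (⅓)*4080 = 1360)
Y = -1903/56 (Y = (-⅗*(-5)*3)*(-3) - 391/56 = (3*3)*(-3) - 391/56 = 9*(-3) - 391/56 = -27 - 391/56 = -1903/56 ≈ -33.982)
D - Y = 1360 - 1*(-1903/56) = 1360 + 1903/56 = 78063/56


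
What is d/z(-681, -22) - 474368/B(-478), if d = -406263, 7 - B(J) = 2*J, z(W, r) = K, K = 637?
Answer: -53338745/47187 ≈ -1130.4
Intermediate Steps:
z(W, r) = 637
B(J) = 7 - 2*J
d/z(-681, -22) - 474368/B(-478) = -406263/637 - 474368/(7 - 2*(-478)) = -406263*1/637 - 474368/(7 + 956) = -31251/49 - 474368/963 = -53338745/47187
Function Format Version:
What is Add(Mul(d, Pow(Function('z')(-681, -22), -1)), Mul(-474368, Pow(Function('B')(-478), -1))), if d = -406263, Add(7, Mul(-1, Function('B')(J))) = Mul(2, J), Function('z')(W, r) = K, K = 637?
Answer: Rational(-53338745, 47187) ≈ -1130.4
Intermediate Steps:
Function('z')(W, r) = 637
Function('B')(J) = Add(7, Mul(-2, J)) (Function('B')(J) = Add(7, Mul(-1, Mul(2, J))) = Add(7, Mul(-2, J)))
Add(Mul(d, Pow(Function('z')(-681, -22), -1)), Mul(-474368, Pow(Function('B')(-478), -1))) = Add(Mul(-406263, Pow(637, -1)), Mul(-474368, Pow(Add(7, Mul(-2, -478)), -1))) = Add(Mul(-406263, Rational(1, 637)), Mul(-474368, Pow(Add(7, 956), -1))) = Add(Rational(-31251, 49), Mul(-474368, Pow(963, -1))) = Add(Rational(-31251, 49), Mul(-474368, Rational(1, 963))) = Add(Rational(-31251, 49), Rational(-474368, 963)) = Rational(-53338745, 47187)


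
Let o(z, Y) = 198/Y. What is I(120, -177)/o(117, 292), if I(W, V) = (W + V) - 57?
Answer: -5548/33 ≈ -168.12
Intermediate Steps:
I(W, V) = -57 + V + W (I(W, V) = (V + W) - 57 = -57 + V + W)
I(120, -177)/o(117, 292) = (-57 - 177 + 120)/((198/292)) = -114/(198*(1/292)) = -114/99/146 = -114*146/99 = -5548/33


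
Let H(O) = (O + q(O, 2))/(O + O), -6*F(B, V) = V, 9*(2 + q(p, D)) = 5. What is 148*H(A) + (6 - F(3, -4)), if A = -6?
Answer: 2623/27 ≈ 97.148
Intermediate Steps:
q(p, D) = -13/9 (q(p, D) = -2 + (⅑)*5 = -2 + 5/9 = -13/9)
F(B, V) = -V/6
H(O) = (-13/9 + O)/(2*O) (H(O) = (O - 13/9)/(O + O) = (-13/9 + O)/((2*O)) = (-13/9 + O)*(1/(2*O)) = (-13/9 + O)/(2*O))
148*H(A) + (6 - F(3, -4)) = 148*((1/18)*(-13 + 9*(-6))/(-6)) + (6 - (-1)*(-4)/6) = 148*((1/18)*(-⅙)*(-13 - 54)) + (6 - 1*⅔) = 148*((1/18)*(-⅙)*(-67)) + (6 - ⅔) = 148*(67/108) + 16/3 = 2479/27 + 16/3 = 2623/27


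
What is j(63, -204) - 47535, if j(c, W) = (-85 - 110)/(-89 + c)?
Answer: -95055/2 ≈ -47528.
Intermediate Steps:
j(c, W) = -195/(-89 + c)
j(63, -204) - 47535 = -195/(-89 + 63) - 47535 = -195/(-26) - 47535 = -195*(-1/26) - 47535 = 15/2 - 47535 = -95055/2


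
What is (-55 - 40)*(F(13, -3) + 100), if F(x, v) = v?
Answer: -9215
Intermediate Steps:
(-55 - 40)*(F(13, -3) + 100) = (-55 - 40)*(-3 + 100) = -95*97 = -9215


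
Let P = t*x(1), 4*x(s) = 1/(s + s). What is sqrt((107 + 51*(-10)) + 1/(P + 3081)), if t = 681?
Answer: I*sqrt(258547768491)/25329 ≈ 20.075*I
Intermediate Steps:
x(s) = 1/(8*s) (x(s) = 1/(4*(s + s)) = 1/(4*((2*s))) = (1/(2*s))/4 = 1/(8*s))
P = 681/8 (P = 681*((1/8)/1) = 681*((1/8)*1) = 681*(1/8) = 681/8 ≈ 85.125)
sqrt((107 + 51*(-10)) + 1/(P + 3081)) = sqrt((107 + 51*(-10)) + 1/(681/8 + 3081)) = sqrt((107 - 510) + 1/(25329/8)) = sqrt(-403 + 8/25329) = sqrt(-10207579/25329) = I*sqrt(258547768491)/25329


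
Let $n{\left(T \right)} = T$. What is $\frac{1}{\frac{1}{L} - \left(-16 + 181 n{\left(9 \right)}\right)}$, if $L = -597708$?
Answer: $- \frac{597708}{964103005} \approx -0.00061996$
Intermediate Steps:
$\frac{1}{\frac{1}{L} - \left(-16 + 181 n{\left(9 \right)}\right)} = \frac{1}{\frac{1}{-597708} + \left(\left(-181\right) 9 + 16\right)} = \frac{1}{- \frac{1}{597708} + \left(-1629 + 16\right)} = \frac{1}{- \frac{1}{597708} - 1613} = \frac{1}{- \frac{964103005}{597708}} = - \frac{597708}{964103005}$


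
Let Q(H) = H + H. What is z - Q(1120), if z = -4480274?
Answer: -4482514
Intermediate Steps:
Q(H) = 2*H
z - Q(1120) = -4480274 - 2*1120 = -4480274 - 1*2240 = -4480274 - 2240 = -4482514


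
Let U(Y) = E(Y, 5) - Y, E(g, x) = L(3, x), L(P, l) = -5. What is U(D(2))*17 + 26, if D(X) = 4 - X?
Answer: -93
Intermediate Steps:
E(g, x) = -5
U(Y) = -5 - Y
U(D(2))*17 + 26 = (-5 - (4 - 1*2))*17 + 26 = (-5 - (4 - 2))*17 + 26 = (-5 - 1*2)*17 + 26 = (-5 - 2)*17 + 26 = -7*17 + 26 = -119 + 26 = -93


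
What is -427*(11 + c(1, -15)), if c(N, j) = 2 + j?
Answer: 854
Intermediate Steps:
-427*(11 + c(1, -15)) = -427*(11 + (2 - 15)) = -427*(11 - 13) = -427*(-2) = 854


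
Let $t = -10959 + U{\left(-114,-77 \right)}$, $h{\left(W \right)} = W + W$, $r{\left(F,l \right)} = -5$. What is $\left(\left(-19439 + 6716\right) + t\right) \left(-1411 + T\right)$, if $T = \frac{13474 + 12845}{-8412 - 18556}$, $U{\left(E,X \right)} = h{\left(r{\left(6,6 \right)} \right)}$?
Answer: $\frac{225536983141}{6742} \approx 3.3453 \cdot 10^{7}$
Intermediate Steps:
$h{\left(W \right)} = 2 W$
$U{\left(E,X \right)} = -10$ ($U{\left(E,X \right)} = 2 \left(-5\right) = -10$)
$t = -10969$ ($t = -10959 - 10 = -10969$)
$T = - \frac{26319}{26968}$ ($T = \frac{26319}{-26968} = 26319 \left(- \frac{1}{26968}\right) = - \frac{26319}{26968} \approx -0.97593$)
$\left(\left(-19439 + 6716\right) + t\right) \left(-1411 + T\right) = \left(\left(-19439 + 6716\right) - 10969\right) \left(-1411 - \frac{26319}{26968}\right) = \left(-12723 - 10969\right) \left(- \frac{38078167}{26968}\right) = \left(-23692\right) \left(- \frac{38078167}{26968}\right) = \frac{225536983141}{6742}$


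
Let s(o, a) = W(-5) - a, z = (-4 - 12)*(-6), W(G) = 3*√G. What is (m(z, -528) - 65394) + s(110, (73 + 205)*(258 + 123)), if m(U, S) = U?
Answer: -171216 + 3*I*√5 ≈ -1.7122e+5 + 6.7082*I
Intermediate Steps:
z = 96 (z = -16*(-6) = 96)
s(o, a) = -a + 3*I*√5 (s(o, a) = 3*√(-5) - a = 3*(I*√5) - a = 3*I*√5 - a = -a + 3*I*√5)
(m(z, -528) - 65394) + s(110, (73 + 205)*(258 + 123)) = (96 - 65394) + (-(73 + 205)*(258 + 123) + 3*I*√5) = -65298 + (-278*381 + 3*I*√5) = -65298 + (-1*105918 + 3*I*√5) = -65298 + (-105918 + 3*I*√5) = -171216 + 3*I*√5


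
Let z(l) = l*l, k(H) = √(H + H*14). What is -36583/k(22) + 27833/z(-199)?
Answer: 27833/39601 - 36583*√330/330 ≈ -2013.1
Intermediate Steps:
k(H) = √15*√H (k(H) = √(H + 14*H) = √(15*H) = √15*√H)
z(l) = l²
-36583/k(22) + 27833/z(-199) = -36583*√330/330 + 27833/((-199)²) = -36583*√330/330 + 27833/39601 = 27833/39601 - 36583*√330/330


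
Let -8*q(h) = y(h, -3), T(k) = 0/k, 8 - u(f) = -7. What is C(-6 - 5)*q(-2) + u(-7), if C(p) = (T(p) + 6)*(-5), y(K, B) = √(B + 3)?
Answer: 15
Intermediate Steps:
u(f) = 15 (u(f) = 8 - 1*(-7) = 8 + 7 = 15)
T(k) = 0
y(K, B) = √(3 + B)
q(h) = 0 (q(h) = -√(3 - 3)/8 = -√0/8 = -⅛*0 = 0)
C(p) = -30 (C(p) = (0 + 6)*(-5) = 6*(-5) = -30)
C(-6 - 5)*q(-2) + u(-7) = -30*0 + 15 = 0 + 15 = 15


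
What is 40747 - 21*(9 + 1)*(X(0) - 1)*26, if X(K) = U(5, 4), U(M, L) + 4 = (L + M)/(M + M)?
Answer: 63133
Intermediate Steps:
U(M, L) = -4 + (L + M)/(2*M) (U(M, L) = -4 + (L + M)/(M + M) = -4 + (L + M)/((2*M)) = -4 + (L + M)*(1/(2*M)) = -4 + (L + M)/(2*M))
X(K) = -31/10 (X(K) = (½)*(4 - 7*5)/5 = (½)*(⅕)*(4 - 35) = (½)*(⅕)*(-31) = -31/10)
40747 - 21*(9 + 1)*(X(0) - 1)*26 = 40747 - 21*(9 + 1)*(-31/10 - 1)*26 = 40747 - 210*(-41)/10*26 = 40747 - 21*(-41)*26 = 40747 + 861*26 = 40747 + 22386 = 63133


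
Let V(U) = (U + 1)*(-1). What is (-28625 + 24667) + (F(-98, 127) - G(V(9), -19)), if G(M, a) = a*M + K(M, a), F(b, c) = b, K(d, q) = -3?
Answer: -4243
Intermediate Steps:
V(U) = -1 - U (V(U) = (1 + U)*(-1) = -1 - U)
G(M, a) = -3 + M*a (G(M, a) = a*M - 3 = M*a - 3 = -3 + M*a)
(-28625 + 24667) + (F(-98, 127) - G(V(9), -19)) = (-28625 + 24667) + (-98 - (-3 + (-1 - 1*9)*(-19))) = -3958 + (-98 - (-3 + (-1 - 9)*(-19))) = -3958 + (-98 - (-3 - 10*(-19))) = -3958 + (-98 - (-3 + 190)) = -3958 + (-98 - 1*187) = -3958 + (-98 - 187) = -3958 - 285 = -4243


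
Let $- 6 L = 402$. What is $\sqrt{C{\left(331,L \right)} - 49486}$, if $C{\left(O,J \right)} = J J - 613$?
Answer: $i \sqrt{45610} \approx 213.56 i$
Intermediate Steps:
$L = -67$ ($L = \left(- \frac{1}{6}\right) 402 = -67$)
$C{\left(O,J \right)} = -613 + J^{2}$ ($C{\left(O,J \right)} = J^{2} - 613 = -613 + J^{2}$)
$\sqrt{C{\left(331,L \right)} - 49486} = \sqrt{\left(-613 + \left(-67\right)^{2}\right) - 49486} = \sqrt{\left(-613 + 4489\right) - 49486} = \sqrt{3876 - 49486} = \sqrt{-45610} = i \sqrt{45610}$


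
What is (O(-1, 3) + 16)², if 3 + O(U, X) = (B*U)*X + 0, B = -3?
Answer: 484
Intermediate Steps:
O(U, X) = -3 - 3*U*X (O(U, X) = -3 + ((-3*U)*X + 0) = -3 + (-3*U*X + 0) = -3 - 3*U*X)
(O(-1, 3) + 16)² = ((-3 - 3*(-1)*3) + 16)² = ((-3 + 9) + 16)² = (6 + 16)² = 22² = 484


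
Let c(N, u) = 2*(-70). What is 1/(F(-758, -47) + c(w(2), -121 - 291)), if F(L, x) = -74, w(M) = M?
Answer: -1/214 ≈ -0.0046729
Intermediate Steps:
c(N, u) = -140
1/(F(-758, -47) + c(w(2), -121 - 291)) = 1/(-74 - 140) = 1/(-214) = -1/214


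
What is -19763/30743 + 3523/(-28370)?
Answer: -668983899/872178910 ≈ -0.76703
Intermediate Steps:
-19763/30743 + 3523/(-28370) = -19763*1/30743 + 3523*(-1/28370) = -19763/30743 - 3523/28370 = -668983899/872178910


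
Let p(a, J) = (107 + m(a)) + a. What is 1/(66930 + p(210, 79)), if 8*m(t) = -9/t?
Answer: 560/37658317 ≈ 1.4871e-5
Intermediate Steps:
m(t) = -9/(8*t) (m(t) = (-9/t)/8 = -9/(8*t))
p(a, J) = 107 + a - 9/(8*a) (p(a, J) = (107 - 9/(8*a)) + a = 107 + a - 9/(8*a))
1/(66930 + p(210, 79)) = 1/(66930 + (107 + 210 - 9/8/210)) = 1/(66930 + (107 + 210 - 9/8*1/210)) = 1/(66930 + (107 + 210 - 3/560)) = 1/(66930 + 177517/560) = 1/(37658317/560) = 560/37658317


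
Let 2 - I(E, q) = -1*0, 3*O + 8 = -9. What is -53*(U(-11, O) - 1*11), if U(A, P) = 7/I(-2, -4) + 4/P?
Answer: 14787/34 ≈ 434.91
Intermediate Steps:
O = -17/3 (O = -8/3 + (⅓)*(-9) = -8/3 - 3 = -17/3 ≈ -5.6667)
I(E, q) = 2 (I(E, q) = 2 - (-1)*0 = 2 - 1*0 = 2 + 0 = 2)
U(A, P) = 7/2 + 4/P
-53*(U(-11, O) - 1*11) = -53*((7/2 + 4/(-17/3)) - 1*11) = -53*((7/2 + 4*(-3/17)) - 11) = -53*((7/2 - 12/17) - 11) = -53*(95/34 - 11) = -53*(-279/34) = 14787/34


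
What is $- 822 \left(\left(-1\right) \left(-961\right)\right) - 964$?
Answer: $-790906$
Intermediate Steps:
$- 822 \left(\left(-1\right) \left(-961\right)\right) - 964 = \left(-822\right) 961 - 964 = -789942 - 964 = -790906$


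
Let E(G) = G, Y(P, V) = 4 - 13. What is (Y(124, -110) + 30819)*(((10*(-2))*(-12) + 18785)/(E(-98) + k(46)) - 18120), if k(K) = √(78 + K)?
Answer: -1128673325/2 - 247325*√31/2 ≈ -5.6502e+8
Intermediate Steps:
Y(P, V) = -9
(Y(124, -110) + 30819)*(((10*(-2))*(-12) + 18785)/(E(-98) + k(46)) - 18120) = (-9 + 30819)*(((10*(-2))*(-12) + 18785)/(-98 + √(78 + 46)) - 18120) = 30810*((-20*(-12) + 18785)/(-98 + √124) - 18120) = 30810*((240 + 18785)/(-98 + 2*√31) - 18120) = 30810*(19025/(-98 + 2*√31) - 18120) = 30810*(-18120 + 19025/(-98 + 2*√31)) = -558277200 + 586160250/(-98 + 2*√31)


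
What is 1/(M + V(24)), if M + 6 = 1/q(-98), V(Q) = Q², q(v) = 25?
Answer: 25/14251 ≈ 0.0017543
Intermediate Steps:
M = -149/25 (M = -6 + 1/25 = -149/25 ≈ -5.9600)
1/(M + V(24)) = 1/(-149/25 + 24²) = 1/(-149/25 + 576) = 1/(14251/25) = 25/14251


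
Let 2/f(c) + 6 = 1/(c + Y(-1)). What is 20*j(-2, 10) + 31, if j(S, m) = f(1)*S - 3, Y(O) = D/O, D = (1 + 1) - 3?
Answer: -159/11 ≈ -14.455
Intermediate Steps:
D = -1 (D = 2 - 3 = -1)
Y(O) = -1/O
f(c) = 2/(-6 + 1/(1 + c)) (f(c) = 2/(-6 + 1/(c - 1/(-1))) = 2/(-6 + 1/(c - 1*(-1))) = 2/(-6 + 1/(c + 1)) = 2/(-6 + 1/(1 + c)))
j(S, m) = -3 - 4*S/11 (j(S, m) = (2*(-1 - 1*1)/(5 + 6*1))*S - 3 = (2*(-1 - 1)/(5 + 6))*S - 3 = (2*(-2)/11)*S - 3 = (2*(1/11)*(-2))*S - 3 = -4*S/11 - 3 = -3 - 4*S/11)
20*j(-2, 10) + 31 = 20*(-3 - 4/11*(-2)) + 31 = 20*(-3 + 8/11) + 31 = 20*(-25/11) + 31 = -500/11 + 31 = -159/11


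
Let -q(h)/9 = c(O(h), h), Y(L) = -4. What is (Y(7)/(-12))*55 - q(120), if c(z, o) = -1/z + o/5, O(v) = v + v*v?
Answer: 3402511/14520 ≈ 234.33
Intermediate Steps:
O(v) = v + v²
c(z, o) = -1/z + o/5 (c(z, o) = -1/z + o*(⅕) = -1/z + o/5)
q(h) = -9*h/5 + 9/(h*(1 + h)) (q(h) = -9*(-1/(h*(1 + h)) + h/5) = -9*(h/5 - 1/(h*(1 + h))) = -9*h/5 + 9/(h*(1 + h)))
(Y(7)/(-12))*55 - q(120) = -4/(-12)*55 - 9*(5 - 1*120²*(1 + 120))/(5*120*(1 + 120)) = -4*(-1/12)*55 - 9*(5 - 1*14400*121)/(5*120*121) = (⅓)*55 - 9*(5 - 1742400)/(5*120*121) = 55/3 - 9*(-1742395)/(5*120*121) = 55/3 - 1*(-1045437/4840) = 55/3 + 1045437/4840 = 3402511/14520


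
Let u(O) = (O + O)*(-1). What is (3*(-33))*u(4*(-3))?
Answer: -2376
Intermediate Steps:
u(O) = -2*O (u(O) = (2*O)*(-1) = -2*O)
(3*(-33))*u(4*(-3)) = (3*(-33))*(-8*(-3)) = -(-198)*(-12) = -99*24 = -2376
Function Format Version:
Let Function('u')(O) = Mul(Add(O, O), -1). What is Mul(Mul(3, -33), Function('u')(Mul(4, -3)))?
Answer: -2376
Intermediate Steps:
Function('u')(O) = Mul(-2, O) (Function('u')(O) = Mul(Mul(2, O), -1) = Mul(-2, O))
Mul(Mul(3, -33), Function('u')(Mul(4, -3))) = Mul(Mul(3, -33), Mul(-2, Mul(4, -3))) = Mul(-99, Mul(-2, -12)) = Mul(-99, 24) = -2376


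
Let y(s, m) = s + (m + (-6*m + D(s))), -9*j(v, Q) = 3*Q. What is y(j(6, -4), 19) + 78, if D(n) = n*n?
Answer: -125/9 ≈ -13.889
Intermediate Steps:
D(n) = n²
j(v, Q) = -Q/3
y(s, m) = s + s² - 5*m (y(s, m) = s + (m + (-6*m + s²)) = s + (m + (s² - 6*m)) = s + (s² - 5*m) = s + s² - 5*m)
y(j(6, -4), 19) + 78 = (-⅓*(-4) + (-⅓*(-4))² - 5*19) + 78 = (4/3 + (4/3)² - 95) + 78 = (4/3 + 16/9 - 95) + 78 = -827/9 + 78 = -125/9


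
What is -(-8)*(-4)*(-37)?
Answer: 1184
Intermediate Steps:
-(-8)*(-4)*(-37) = -4*8*(-37) = -32*(-37) = 1184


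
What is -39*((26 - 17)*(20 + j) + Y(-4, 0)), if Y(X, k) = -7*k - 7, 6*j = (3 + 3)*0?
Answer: -6747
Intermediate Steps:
j = 0 (j = ((3 + 3)*0)/6 = (6*0)/6 = (⅙)*0 = 0)
Y(X, k) = -7 - 7*k
-39*((26 - 17)*(20 + j) + Y(-4, 0)) = -39*((26 - 17)*(20 + 0) + (-7 - 7*0)) = -39*(9*20 + (-7 + 0)) = -39*(180 - 7) = -39*173 = -6747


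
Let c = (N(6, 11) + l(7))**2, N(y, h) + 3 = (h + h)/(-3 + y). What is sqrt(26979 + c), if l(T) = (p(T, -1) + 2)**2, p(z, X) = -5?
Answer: sqrt(244411)/3 ≈ 164.79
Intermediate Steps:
N(y, h) = -3 + 2*h/(-3 + y) (N(y, h) = -3 + (h + h)/(-3 + y) = -3 + (2*h)/(-3 + y) = -3 + 2*h/(-3 + y))
l(T) = 9 (l(T) = (-5 + 2)**2 = (-3)**2 = 9)
c = 1600/9 (c = ((9 - 3*6 + 2*11)/(-3 + 6) + 9)**2 = ((9 - 18 + 22)/3 + 9)**2 = ((1/3)*13 + 9)**2 = (13/3 + 9)**2 = (40/3)**2 = 1600/9 ≈ 177.78)
sqrt(26979 + c) = sqrt(26979 + 1600/9) = sqrt(244411/9) = sqrt(244411)/3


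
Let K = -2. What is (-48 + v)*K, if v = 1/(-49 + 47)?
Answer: 97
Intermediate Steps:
v = -½ (v = 1/(-2) = -½ ≈ -0.50000)
(-48 + v)*K = (-48 - ½)*(-2) = -97/2*(-2) = 97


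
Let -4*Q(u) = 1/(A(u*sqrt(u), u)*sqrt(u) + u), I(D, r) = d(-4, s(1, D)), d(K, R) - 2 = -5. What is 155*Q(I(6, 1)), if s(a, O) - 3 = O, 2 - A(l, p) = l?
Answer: 155*I/(8*(sqrt(3) + 6*I)) ≈ 2.9808 + 0.86047*I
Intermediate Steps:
A(l, p) = 2 - l
s(a, O) = 3 + O
d(K, R) = -3 (d(K, R) = 2 - 5 = -3)
I(D, r) = -3
Q(u) = -1/(4*(u + sqrt(u)*(2 - u**(3/2)))) (Q(u) = -1/(4*((2 - u*sqrt(u))*sqrt(u) + u)) = -1/(4*((2 - u**(3/2))*sqrt(u) + u)) = -1/(4*(sqrt(u)*(2 - u**(3/2)) + u)) = -1/(4*(u + sqrt(u)*(2 - u**(3/2)))))
155*Q(I(6, 1)) = 155*(1/(4*((-3)**2 - 1*(-3) - 2*I*sqrt(3)))) = 155*(1/(4*(9 + 3 - 2*I*sqrt(3)))) = 155*(1/(4*(12 - 2*I*sqrt(3)))) = 155/(4*(12 - 2*I*sqrt(3)))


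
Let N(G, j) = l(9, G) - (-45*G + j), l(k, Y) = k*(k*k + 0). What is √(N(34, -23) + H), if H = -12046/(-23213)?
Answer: 4*√76870011991/23213 ≈ 47.776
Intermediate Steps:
H = 12046/23213 (H = -12046*(-1/23213) = 12046/23213 ≈ 0.51893)
l(k, Y) = k³ (l(k, Y) = k*(k² + 0) = k*k² = k³)
N(G, j) = 729 - j + 45*G (N(G, j) = 9³ - (-45*G + j) = 729 - (j - 45*G) = 729 + (-j + 45*G) = 729 - j + 45*G)
√(N(34, -23) + H) = √((729 - 1*(-23) + 45*34) + 12046/23213) = √((729 + 23 + 1530) + 12046/23213) = √(2282 + 12046/23213) = √(52984112/23213) = 4*√76870011991/23213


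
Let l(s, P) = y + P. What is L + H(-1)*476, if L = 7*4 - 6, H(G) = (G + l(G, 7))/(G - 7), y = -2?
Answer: -216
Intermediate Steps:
l(s, P) = -2 + P
H(G) = (5 + G)/(-7 + G) (H(G) = (G + (-2 + 7))/(G - 7) = (G + 5)/(-7 + G) = (5 + G)/(-7 + G))
L = 22 (L = 28 - 6 = 22)
L + H(-1)*476 = 22 + ((5 - 1)/(-7 - 1))*476 = 22 + (4/(-8))*476 = 22 - ⅛*4*476 = 22 - ½*476 = 22 - 238 = -216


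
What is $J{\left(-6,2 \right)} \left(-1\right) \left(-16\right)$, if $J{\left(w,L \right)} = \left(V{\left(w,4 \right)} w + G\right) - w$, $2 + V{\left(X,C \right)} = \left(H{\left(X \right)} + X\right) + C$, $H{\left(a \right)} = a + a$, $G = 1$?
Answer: $1648$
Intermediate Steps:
$H{\left(a \right)} = 2 a$
$V{\left(X,C \right)} = -2 + C + 3 X$ ($V{\left(X,C \right)} = -2 + \left(\left(2 X + X\right) + C\right) = -2 + \left(3 X + C\right) = -2 + \left(C + 3 X\right) = -2 + C + 3 X$)
$J{\left(w,L \right)} = 1 - w + w \left(2 + 3 w\right)$ ($J{\left(w,L \right)} = \left(\left(-2 + 4 + 3 w\right) w + 1\right) - w = \left(\left(2 + 3 w\right) w + 1\right) - w = \left(w \left(2 + 3 w\right) + 1\right) - w = \left(1 + w \left(2 + 3 w\right)\right) - w = 1 - w + w \left(2 + 3 w\right)$)
$J{\left(-6,2 \right)} \left(-1\right) \left(-16\right) = \left(1 - 6 + 3 \left(-6\right)^{2}\right) \left(-1\right) \left(-16\right) = \left(1 - 6 + 3 \cdot 36\right) \left(-1\right) \left(-16\right) = \left(1 - 6 + 108\right) \left(-1\right) \left(-16\right) = 103 \left(-1\right) \left(-16\right) = \left(-103\right) \left(-16\right) = 1648$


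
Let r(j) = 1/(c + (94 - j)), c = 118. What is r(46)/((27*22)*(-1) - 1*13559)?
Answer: -1/2349398 ≈ -4.2564e-7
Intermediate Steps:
r(j) = 1/(212 - j) (r(j) = 1/(118 + (94 - j)) = 1/(212 - j))
r(46)/((27*22)*(-1) - 1*13559) = 1/((212 - 1*46)*((27*22)*(-1) - 1*13559)) = 1/((212 - 46)*(594*(-1) - 13559)) = 1/(166*(-594 - 13559)) = (1/166)/(-14153) = (1/166)*(-1/14153) = -1/2349398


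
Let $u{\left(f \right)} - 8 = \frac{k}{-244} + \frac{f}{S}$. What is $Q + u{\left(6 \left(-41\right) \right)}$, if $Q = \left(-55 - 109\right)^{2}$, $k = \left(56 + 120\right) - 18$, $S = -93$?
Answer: $\frac{101758483}{3782} \approx 26906.0$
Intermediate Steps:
$k = 158$ ($k = 176 - 18 = 158$)
$Q = 26896$ ($Q = \left(-164\right)^{2} = 26896$)
$u{\left(f \right)} = \frac{897}{122} - \frac{f}{93}$ ($u{\left(f \right)} = 8 + \left(\frac{158}{-244} + \frac{f}{-93}\right) = 8 + \left(158 \left(- \frac{1}{244}\right) + f \left(- \frac{1}{93}\right)\right) = 8 - \left(\frac{79}{122} + \frac{f}{93}\right) = \frac{897}{122} - \frac{f}{93}$)
$Q + u{\left(6 \left(-41\right) \right)} = 26896 + \left(\frac{897}{122} - \frac{6 \left(-41\right)}{93}\right) = 26896 + \left(\frac{897}{122} - - \frac{82}{31}\right) = 26896 + \left(\frac{897}{122} + \frac{82}{31}\right) = 26896 + \frac{37811}{3782} = \frac{101758483}{3782}$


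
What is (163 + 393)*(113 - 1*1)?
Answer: 62272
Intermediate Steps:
(163 + 393)*(113 - 1*1) = 556*(113 - 1) = 556*112 = 62272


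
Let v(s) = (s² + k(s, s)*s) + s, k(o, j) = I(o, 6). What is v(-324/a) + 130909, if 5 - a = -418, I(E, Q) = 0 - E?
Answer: 6152687/47 ≈ 1.3091e+5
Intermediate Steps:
I(E, Q) = -E
a = 423 (a = 5 - 1*(-418) = 5 + 418 = 423)
k(o, j) = -o
v(s) = s (v(s) = (s² + (-s)*s) + s = (s² - s²) + s = 0 + s = s)
v(-324/a) + 130909 = -324/423 + 130909 = -324*1/423 + 130909 = -36/47 + 130909 = 6152687/47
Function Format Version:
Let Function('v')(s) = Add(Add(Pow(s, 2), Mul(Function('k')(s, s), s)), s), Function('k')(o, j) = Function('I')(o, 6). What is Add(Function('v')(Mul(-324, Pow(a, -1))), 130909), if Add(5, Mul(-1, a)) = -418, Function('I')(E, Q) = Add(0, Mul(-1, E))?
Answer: Rational(6152687, 47) ≈ 1.3091e+5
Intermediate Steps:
Function('I')(E, Q) = Mul(-1, E)
a = 423 (a = Add(5, Mul(-1, -418)) = Add(5, 418) = 423)
Function('k')(o, j) = Mul(-1, o)
Function('v')(s) = s (Function('v')(s) = Add(Add(Pow(s, 2), Mul(Mul(-1, s), s)), s) = Add(Add(Pow(s, 2), Mul(-1, Pow(s, 2))), s) = Add(0, s) = s)
Add(Function('v')(Mul(-324, Pow(a, -1))), 130909) = Add(Mul(-324, Pow(423, -1)), 130909) = Add(Mul(-324, Rational(1, 423)), 130909) = Add(Rational(-36, 47), 130909) = Rational(6152687, 47)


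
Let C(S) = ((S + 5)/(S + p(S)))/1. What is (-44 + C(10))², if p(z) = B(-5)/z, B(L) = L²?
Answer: 45796/25 ≈ 1831.8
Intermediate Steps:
p(z) = 25/z (p(z) = (-5)²/z = 25/z)
C(S) = (5 + S)/(S + 25/S) (C(S) = ((S + 5)/(S + 25/S))/1 = ((5 + S)/(S + 25/S))*1 = (5 + S)/(S + 25/S))
(-44 + C(10))² = (-44 + 10*(5 + 10)/(25 + 10²))² = (-44 + 10*15/(25 + 100))² = (-44 + 10*15/125)² = (-44 + 10*(1/125)*15)² = (-44 + 6/5)² = (-214/5)² = 45796/25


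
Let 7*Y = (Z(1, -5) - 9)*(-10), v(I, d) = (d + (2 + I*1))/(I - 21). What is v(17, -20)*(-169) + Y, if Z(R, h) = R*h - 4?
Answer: -463/28 ≈ -16.536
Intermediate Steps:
Z(R, h) = -4 + R*h
v(I, d) = (2 + I + d)/(-21 + I) (v(I, d) = (d + (2 + I))/(-21 + I) = (2 + I + d)/(-21 + I))
Y = 180/7 (Y = (((-4 + 1*(-5)) - 9)*(-10))/7 = (((-4 - 5) - 9)*(-10))/7 = ((-9 - 9)*(-10))/7 = (-18*(-10))/7 = (⅐)*180 = 180/7 ≈ 25.714)
v(17, -20)*(-169) + Y = ((2 + 17 - 20)/(-21 + 17))*(-169) + 180/7 = (-1/(-4))*(-169) + 180/7 = -¼*(-1)*(-169) + 180/7 = (¼)*(-169) + 180/7 = -169/4 + 180/7 = -463/28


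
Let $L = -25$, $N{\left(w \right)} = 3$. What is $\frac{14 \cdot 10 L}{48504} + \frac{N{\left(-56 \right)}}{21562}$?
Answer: $- \frac{4707593}{65365203} \approx -0.07202$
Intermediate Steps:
$\frac{14 \cdot 10 L}{48504} + \frac{N{\left(-56 \right)}}{21562} = \frac{14 \cdot 10 \left(-25\right)}{48504} + \frac{3}{21562} = 140 \left(-25\right) \frac{1}{48504} + 3 \cdot \frac{1}{21562} = \left(-3500\right) \frac{1}{48504} + \frac{3}{21562} = - \frac{875}{12126} + \frac{3}{21562} = - \frac{4707593}{65365203}$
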